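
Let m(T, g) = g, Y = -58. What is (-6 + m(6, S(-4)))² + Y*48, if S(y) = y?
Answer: -2684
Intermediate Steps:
(-6 + m(6, S(-4)))² + Y*48 = (-6 - 4)² - 58*48 = (-10)² - 2784 = 100 - 2784 = -2684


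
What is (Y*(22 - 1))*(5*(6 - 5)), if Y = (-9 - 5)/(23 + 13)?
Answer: -245/6 ≈ -40.833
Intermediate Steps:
Y = -7/18 (Y = -14/36 = -14*1/36 = -7/18 ≈ -0.38889)
(Y*(22 - 1))*(5*(6 - 5)) = (-7*(22 - 1)/18)*(5*(6 - 5)) = (-7/18*21)*(5*1) = -49/6*5 = -245/6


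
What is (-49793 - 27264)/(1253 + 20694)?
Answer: -77057/21947 ≈ -3.5110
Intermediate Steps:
(-49793 - 27264)/(1253 + 20694) = -77057/21947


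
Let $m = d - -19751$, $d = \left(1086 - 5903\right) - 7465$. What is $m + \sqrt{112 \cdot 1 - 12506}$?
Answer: $7469 + i \sqrt{12394} \approx 7469.0 + 111.33 i$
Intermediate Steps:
$d = -12282$ ($d = -4817 - 7465 = -12282$)
$m = 7469$ ($m = -12282 - -19751 = -12282 + 19751 = 7469$)
$m + \sqrt{112 \cdot 1 - 12506} = 7469 + \sqrt{112 \cdot 1 - 12506} = 7469 + \sqrt{112 - 12506} = 7469 + \sqrt{-12394} = 7469 + i \sqrt{12394}$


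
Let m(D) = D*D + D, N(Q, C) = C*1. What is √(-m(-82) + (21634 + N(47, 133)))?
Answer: 55*√5 ≈ 122.98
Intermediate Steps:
N(Q, C) = C
m(D) = D + D² (m(D) = D² + D = D + D²)
√(-m(-82) + (21634 + N(47, 133))) = √(-(-82)*(1 - 82) + (21634 + 133)) = √(-(-82)*(-81) + 21767) = √(-1*6642 + 21767) = √(-6642 + 21767) = √15125 = 55*√5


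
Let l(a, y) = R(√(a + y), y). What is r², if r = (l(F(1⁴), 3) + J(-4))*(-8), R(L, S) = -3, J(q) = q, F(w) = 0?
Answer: 3136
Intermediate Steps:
l(a, y) = -3
r = 56 (r = (-3 - 4)*(-8) = -7*(-8) = 56)
r² = 56² = 3136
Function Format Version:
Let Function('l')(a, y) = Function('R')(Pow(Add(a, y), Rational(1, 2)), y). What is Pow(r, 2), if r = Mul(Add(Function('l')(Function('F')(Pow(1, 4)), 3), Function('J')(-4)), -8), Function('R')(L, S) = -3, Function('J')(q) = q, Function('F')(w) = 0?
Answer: 3136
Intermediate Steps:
Function('l')(a, y) = -3
r = 56 (r = Mul(Add(-3, -4), -8) = Mul(-7, -8) = 56)
Pow(r, 2) = Pow(56, 2) = 3136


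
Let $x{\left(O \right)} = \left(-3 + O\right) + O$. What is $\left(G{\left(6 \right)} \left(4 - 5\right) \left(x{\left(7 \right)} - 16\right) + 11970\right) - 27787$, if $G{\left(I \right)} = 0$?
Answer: $-15817$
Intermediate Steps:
$x{\left(O \right)} = -3 + 2 O$
$\left(G{\left(6 \right)} \left(4 - 5\right) \left(x{\left(7 \right)} - 16\right) + 11970\right) - 27787 = \left(0 \left(4 - 5\right) \left(\left(-3 + 2 \cdot 7\right) - 16\right) + 11970\right) - 27787 = \left(0 \left(-1\right) \left(\left(-3 + 14\right) - 16\right) + 11970\right) - 27787 = \left(0 \left(11 - 16\right) + 11970\right) - 27787 = \left(0 \left(-5\right) + 11970\right) - 27787 = \left(0 + 11970\right) - 27787 = 11970 - 27787 = -15817$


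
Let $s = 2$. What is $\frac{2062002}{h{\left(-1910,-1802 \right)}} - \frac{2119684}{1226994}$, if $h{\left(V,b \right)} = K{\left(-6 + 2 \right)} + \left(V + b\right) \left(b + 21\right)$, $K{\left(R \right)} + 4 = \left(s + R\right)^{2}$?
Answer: $- \frac{2870829864815}{2027936419392} \approx -1.4156$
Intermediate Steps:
$K{\left(R \right)} = -4 + \left(2 + R\right)^{2}$
$h{\left(V,b \right)} = \left(21 + b\right) \left(V + b\right)$ ($h{\left(V,b \right)} = \left(-6 + 2\right) \left(4 + \left(-6 + 2\right)\right) + \left(V + b\right) \left(b + 21\right) = - 4 \left(4 - 4\right) + \left(V + b\right) \left(21 + b\right) = \left(-4\right) 0 + \left(21 + b\right) \left(V + b\right) = 0 + \left(21 + b\right) \left(V + b\right) = \left(21 + b\right) \left(V + b\right)$)
$\frac{2062002}{h{\left(-1910,-1802 \right)}} - \frac{2119684}{1226994} = \frac{2062002}{\left(-1802\right)^{2} + 21 \left(-1910\right) + 21 \left(-1802\right) - -3441820} - \frac{2119684}{1226994} = \frac{2062002}{3247204 - 40110 - 37842 + 3441820} - \frac{1059842}{613497} = \frac{2062002}{6611072} - \frac{1059842}{613497} = 2062002 \cdot \frac{1}{6611072} - \frac{1059842}{613497} = \frac{1031001}{3305536} - \frac{1059842}{613497} = - \frac{2870829864815}{2027936419392}$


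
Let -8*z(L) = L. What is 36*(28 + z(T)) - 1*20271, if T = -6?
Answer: -19236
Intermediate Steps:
z(L) = -L/8
36*(28 + z(T)) - 1*20271 = 36*(28 - ⅛*(-6)) - 1*20271 = 36*(28 + ¾) - 20271 = 36*(115/4) - 20271 = 1035 - 20271 = -19236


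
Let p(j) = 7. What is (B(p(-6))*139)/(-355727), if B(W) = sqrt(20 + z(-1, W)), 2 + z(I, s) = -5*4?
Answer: -139*I*sqrt(2)/355727 ≈ -0.0005526*I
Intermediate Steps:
z(I, s) = -22 (z(I, s) = -2 - 5*4 = -2 - 20 = -22)
B(W) = I*sqrt(2) (B(W) = sqrt(20 - 22) = sqrt(-2) = I*sqrt(2))
(B(p(-6))*139)/(-355727) = ((I*sqrt(2))*139)/(-355727) = (139*I*sqrt(2))*(-1/355727) = -139*I*sqrt(2)/355727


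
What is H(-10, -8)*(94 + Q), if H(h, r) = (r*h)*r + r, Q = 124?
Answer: -141264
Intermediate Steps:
H(h, r) = r + h*r² (H(h, r) = (h*r)*r + r = h*r² + r = r + h*r²)
H(-10, -8)*(94 + Q) = (-8*(1 - 10*(-8)))*(94 + 124) = -8*(1 + 80)*218 = -8*81*218 = -648*218 = -141264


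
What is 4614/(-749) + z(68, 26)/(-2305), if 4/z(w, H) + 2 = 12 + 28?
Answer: -202071628/32802455 ≈ -6.1603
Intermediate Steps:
z(w, H) = 2/19 (z(w, H) = 4/(-2 + (12 + 28)) = 4/(-2 + 40) = 4/38 = 4*(1/38) = 2/19)
4614/(-749) + z(68, 26)/(-2305) = 4614/(-749) + (2/19)/(-2305) = 4614*(-1/749) + (2/19)*(-1/2305) = -4614/749 - 2/43795 = -202071628/32802455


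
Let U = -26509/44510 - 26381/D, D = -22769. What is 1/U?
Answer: 1013448190/570634889 ≈ 1.7760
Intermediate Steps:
U = 570634889/1013448190 (U = -26509/44510 - 26381/(-22769) = -26509*1/44510 - 26381*(-1/22769) = -26509/44510 + 26381/22769 = 570634889/1013448190 ≈ 0.56306)
1/U = 1/(570634889/1013448190) = 1013448190/570634889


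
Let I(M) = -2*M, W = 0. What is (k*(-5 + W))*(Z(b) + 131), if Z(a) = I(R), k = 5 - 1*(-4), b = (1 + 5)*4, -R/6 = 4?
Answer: -8055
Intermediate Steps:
R = -24 (R = -6*4 = -24)
b = 24 (b = 6*4 = 24)
k = 9 (k = 5 + 4 = 9)
Z(a) = 48 (Z(a) = -2*(-24) = 48)
(k*(-5 + W))*(Z(b) + 131) = (9*(-5 + 0))*(48 + 131) = (9*(-5))*179 = -45*179 = -8055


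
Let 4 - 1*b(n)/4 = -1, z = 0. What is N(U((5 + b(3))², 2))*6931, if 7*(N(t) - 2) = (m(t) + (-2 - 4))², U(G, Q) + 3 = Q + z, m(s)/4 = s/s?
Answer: 124758/7 ≈ 17823.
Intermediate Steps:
b(n) = 20 (b(n) = 16 - 4*(-1) = 16 + 4 = 20)
m(s) = 4 (m(s) = 4*(s/s) = 4*1 = 4)
U(G, Q) = -3 + Q (U(G, Q) = -3 + (Q + 0) = -3 + Q)
N(t) = 18/7 (N(t) = 2 + (4 + (-2 - 4))²/7 = 2 + (4 - 6)²/7 = 2 + (⅐)*(-2)² = 2 + (⅐)*4 = 2 + 4/7 = 18/7)
N(U((5 + b(3))², 2))*6931 = (18/7)*6931 = 124758/7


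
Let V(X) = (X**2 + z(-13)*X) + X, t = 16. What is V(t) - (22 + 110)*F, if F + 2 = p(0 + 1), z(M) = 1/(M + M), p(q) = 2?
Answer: 3528/13 ≈ 271.38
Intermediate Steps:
z(M) = 1/(2*M)
F = 0 (F = -2 + 2 = 0)
V(X) = X**2 + 25*X/26 (V(X) = (X**2 + ((1/2)/(-13))*X) + X = (X**2 + ((1/2)*(-1/13))*X) + X = (X**2 - X/26) + X = X**2 + 25*X/26)
V(t) - (22 + 110)*F = (1/26)*16*(25 + 26*16) - (22 + 110)*0 = (1/26)*16*(25 + 416) - 132*0 = (1/26)*16*441 - 1*0 = 3528/13 + 0 = 3528/13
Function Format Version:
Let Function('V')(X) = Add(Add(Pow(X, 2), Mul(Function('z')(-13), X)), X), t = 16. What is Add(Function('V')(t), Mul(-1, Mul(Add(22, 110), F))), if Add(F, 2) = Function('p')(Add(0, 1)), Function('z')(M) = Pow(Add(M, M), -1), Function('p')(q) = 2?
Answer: Rational(3528, 13) ≈ 271.38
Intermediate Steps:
Function('z')(M) = Mul(Rational(1, 2), Pow(M, -1)) (Function('z')(M) = Pow(Mul(2, M), -1) = Mul(Rational(1, 2), Pow(M, -1)))
F = 0 (F = Add(-2, 2) = 0)
Function('V')(X) = Add(Pow(X, 2), Mul(Rational(25, 26), X)) (Function('V')(X) = Add(Add(Pow(X, 2), Mul(Mul(Rational(1, 2), Pow(-13, -1)), X)), X) = Add(Add(Pow(X, 2), Mul(Mul(Rational(1, 2), Rational(-1, 13)), X)), X) = Add(Add(Pow(X, 2), Mul(Rational(-1, 26), X)), X) = Add(Pow(X, 2), Mul(Rational(25, 26), X)))
Add(Function('V')(t), Mul(-1, Mul(Add(22, 110), F))) = Add(Mul(Rational(1, 26), 16, Add(25, Mul(26, 16))), Mul(-1, Mul(Add(22, 110), 0))) = Add(Mul(Rational(1, 26), 16, Add(25, 416)), Mul(-1, Mul(132, 0))) = Add(Mul(Rational(1, 26), 16, 441), Mul(-1, 0)) = Add(Rational(3528, 13), 0) = Rational(3528, 13)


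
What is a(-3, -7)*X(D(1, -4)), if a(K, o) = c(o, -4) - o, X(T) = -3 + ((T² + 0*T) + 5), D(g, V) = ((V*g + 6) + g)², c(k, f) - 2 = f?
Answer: 415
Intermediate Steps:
c(k, f) = 2 + f
D(g, V) = (6 + g + V*g)² (D(g, V) = ((6 + V*g) + g)² = (6 + g + V*g)²)
X(T) = 2 + T² (X(T) = -3 + ((T² + 0) + 5) = -3 + (T² + 5) = -3 + (5 + T²) = 2 + T²)
a(K, o) = -2 - o (a(K, o) = (2 - 4) - o = -2 - o)
a(-3, -7)*X(D(1, -4)) = (-2 - 1*(-7))*(2 + ((6 + 1 - 4*1)²)²) = (-2 + 7)*(2 + ((6 + 1 - 4)²)²) = 5*(2 + (3²)²) = 5*(2 + 9²) = 5*(2 + 81) = 5*83 = 415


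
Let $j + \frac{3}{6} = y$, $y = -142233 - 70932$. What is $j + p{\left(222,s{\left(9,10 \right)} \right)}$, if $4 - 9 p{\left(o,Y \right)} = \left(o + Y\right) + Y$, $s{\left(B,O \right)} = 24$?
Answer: $- \frac{3837511}{18} \approx -2.132 \cdot 10^{5}$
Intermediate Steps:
$p{\left(o,Y \right)} = \frac{4}{9} - \frac{2 Y}{9} - \frac{o}{9}$ ($p{\left(o,Y \right)} = \frac{4}{9} - \frac{\left(o + Y\right) + Y}{9} = \frac{4}{9} - \frac{\left(Y + o\right) + Y}{9} = \frac{4}{9} - \frac{o + 2 Y}{9} = \frac{4}{9} - \left(\frac{o}{9} + \frac{2 Y}{9}\right) = \frac{4}{9} - \frac{2 Y}{9} - \frac{o}{9}$)
$y = -213165$ ($y = -142233 - 70932 = -213165$)
$j = - \frac{426331}{2}$ ($j = - \frac{1}{2} - 213165 = - \frac{426331}{2} \approx -2.1317 \cdot 10^{5}$)
$j + p{\left(222,s{\left(9,10 \right)} \right)} = - \frac{426331}{2} - \frac{266}{9} = - \frac{3837511}{18}$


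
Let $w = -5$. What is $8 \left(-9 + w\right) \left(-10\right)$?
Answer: $1120$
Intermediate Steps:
$8 \left(-9 + w\right) \left(-10\right) = 8 \left(-9 - 5\right) \left(-10\right) = 8 \left(-14\right) \left(-10\right) = \left(-112\right) \left(-10\right) = 1120$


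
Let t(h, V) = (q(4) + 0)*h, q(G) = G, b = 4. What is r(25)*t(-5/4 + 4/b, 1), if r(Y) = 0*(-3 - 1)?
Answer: 0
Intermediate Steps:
r(Y) = 0 (r(Y) = 0*(-4) = 0)
t(h, V) = 4*h (t(h, V) = (4 + 0)*h = 4*h)
r(25)*t(-5/4 + 4/b, 1) = 0*(4*(-5/4 + 4/4)) = 0*(4*(-5*¼ + 4*(¼))) = 0*(4*(-5/4 + 1)) = 0*(4*(-¼)) = 0*(-1) = 0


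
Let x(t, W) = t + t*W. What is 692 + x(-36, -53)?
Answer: 2564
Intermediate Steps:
x(t, W) = t + W*t
692 + x(-36, -53) = 692 - 36*(1 - 53) = 692 - 36*(-52) = 692 + 1872 = 2564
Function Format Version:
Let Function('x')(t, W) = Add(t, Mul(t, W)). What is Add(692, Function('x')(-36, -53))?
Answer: 2564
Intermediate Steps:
Function('x')(t, W) = Add(t, Mul(W, t))
Add(692, Function('x')(-36, -53)) = Add(692, Mul(-36, Add(1, -53))) = Add(692, Mul(-36, -52)) = Add(692, 1872) = 2564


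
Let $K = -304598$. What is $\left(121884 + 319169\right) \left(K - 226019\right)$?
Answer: $-234030219701$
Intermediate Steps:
$\left(121884 + 319169\right) \left(K - 226019\right) = \left(121884 + 319169\right) \left(-304598 - 226019\right) = 441053 \left(-530617\right) = -234030219701$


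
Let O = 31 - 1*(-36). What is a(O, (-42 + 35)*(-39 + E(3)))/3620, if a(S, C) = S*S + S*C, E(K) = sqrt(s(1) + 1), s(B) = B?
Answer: 1139/181 - 469*sqrt(2)/3620 ≈ 6.1096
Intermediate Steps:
E(K) = sqrt(2) (E(K) = sqrt(1 + 1) = sqrt(2))
O = 67 (O = 31 + 36 = 67)
a(S, C) = S**2 + C*S
a(O, (-42 + 35)*(-39 + E(3)))/3620 = (67*((-42 + 35)*(-39 + sqrt(2)) + 67))/3620 = (67*(-7*(-39 + sqrt(2)) + 67))*(1/3620) = (67*((273 - 7*sqrt(2)) + 67))*(1/3620) = (67*(340 - 7*sqrt(2)))*(1/3620) = (22780 - 469*sqrt(2))*(1/3620) = 1139/181 - 469*sqrt(2)/3620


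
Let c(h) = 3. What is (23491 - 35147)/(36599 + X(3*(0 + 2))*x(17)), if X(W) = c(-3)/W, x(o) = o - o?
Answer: -11656/36599 ≈ -0.31848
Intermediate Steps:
x(o) = 0
X(W) = 3/W
(23491 - 35147)/(36599 + X(3*(0 + 2))*x(17)) = (23491 - 35147)/(36599 + (3/((3*(0 + 2))))*0) = -11656/(36599 + (3/((3*2)))*0) = -11656/(36599 + (3/6)*0) = -11656/(36599 + (3*(⅙))*0) = -11656/(36599 + (½)*0) = -11656/(36599 + 0) = -11656/36599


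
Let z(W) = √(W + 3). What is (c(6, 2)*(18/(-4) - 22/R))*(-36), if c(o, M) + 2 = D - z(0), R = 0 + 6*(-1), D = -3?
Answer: -150 - 30*√3 ≈ -201.96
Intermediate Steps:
z(W) = √(3 + W)
R = -6 (R = 0 - 6 = -6)
c(o, M) = -5 - √3 (c(o, M) = -2 + (-3 - √(3 + 0)) = -2 + (-3 - √3) = -5 - √3)
(c(6, 2)*(18/(-4) - 22/R))*(-36) = ((-5 - √3)*(18/(-4) - 22/(-6)))*(-36) = ((-5 - √3)*(18*(-¼) - 22*(-⅙)))*(-36) = ((-5 - √3)*(-9/2 + 11/3))*(-36) = ((-5 - √3)*(-⅚))*(-36) = (25/6 + 5*√3/6)*(-36) = -150 - 30*√3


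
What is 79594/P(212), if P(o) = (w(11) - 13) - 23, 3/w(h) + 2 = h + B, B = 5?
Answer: -1114316/501 ≈ -2224.2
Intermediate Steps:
w(h) = 3/(3 + h) (w(h) = 3/(-2 + (h + 5)) = 3/(-2 + (5 + h)) = 3/(3 + h))
P(o) = -501/14 (P(o) = (3/(3 + 11) - 13) - 23 = (3/14 - 13) - 23 = -179/14 - 23 = -501/14)
79594/P(212) = 79594/(-501/14) = 79594*(-14/501) = -1114316/501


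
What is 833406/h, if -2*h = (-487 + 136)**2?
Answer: -555604/41067 ≈ -13.529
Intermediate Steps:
h = -123201/2 (h = -(-487 + 136)**2/2 = -1/2*(-351)**2 = -1/2*123201 = -123201/2 ≈ -61601.)
833406/h = 833406/(-123201/2) = 833406*(-2/123201) = -555604/41067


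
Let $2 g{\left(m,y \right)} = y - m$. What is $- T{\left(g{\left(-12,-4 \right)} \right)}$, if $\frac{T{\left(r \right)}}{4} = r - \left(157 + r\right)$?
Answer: $628$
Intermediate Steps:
$g{\left(m,y \right)} = \frac{y}{2} - \frac{m}{2}$ ($g{\left(m,y \right)} = \frac{y - m}{2} = \frac{y}{2} - \frac{m}{2}$)
$T{\left(r \right)} = -628$ ($T{\left(r \right)} = 4 \left(r - \left(157 + r\right)\right) = 4 \left(-157\right) = -628$)
$- T{\left(g{\left(-12,-4 \right)} \right)} = \left(-1\right) \left(-628\right) = 628$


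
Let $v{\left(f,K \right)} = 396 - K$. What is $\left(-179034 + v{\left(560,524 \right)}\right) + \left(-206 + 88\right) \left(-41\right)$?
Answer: $-174324$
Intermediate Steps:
$\left(-179034 + v{\left(560,524 \right)}\right) + \left(-206 + 88\right) \left(-41\right) = \left(-179034 + \left(396 - 524\right)\right) + \left(-206 + 88\right) \left(-41\right) = \left(-179034 + \left(396 - 524\right)\right) - -4838 = \left(-179034 - 128\right) + 4838 = -179162 + 4838 = -174324$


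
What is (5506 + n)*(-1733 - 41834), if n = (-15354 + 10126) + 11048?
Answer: -493439842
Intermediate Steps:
n = 5820 (n = -5228 + 11048 = 5820)
(5506 + n)*(-1733 - 41834) = (5506 + 5820)*(-1733 - 41834) = 11326*(-43567) = -493439842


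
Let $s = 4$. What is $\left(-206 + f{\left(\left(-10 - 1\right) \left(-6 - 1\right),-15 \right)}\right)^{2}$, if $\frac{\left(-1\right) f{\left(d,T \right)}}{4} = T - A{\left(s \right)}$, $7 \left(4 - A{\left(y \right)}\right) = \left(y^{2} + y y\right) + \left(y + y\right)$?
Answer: $\frac{1144900}{49} \approx 23365.0$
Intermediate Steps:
$A{\left(y \right)} = 4 - \frac{2 y}{7} - \frac{2 y^{2}}{7}$ ($A{\left(y \right)} = 4 - \frac{\left(y^{2} + y y\right) + \left(y + y\right)}{7} = 4 - \frac{\left(y^{2} + y^{2}\right) + 2 y}{7} = 4 - \frac{2 y^{2} + 2 y}{7} = 4 - \frac{2 y + 2 y^{2}}{7} = 4 - \left(\frac{2 y}{7} + \frac{2 y^{2}}{7}\right) = 4 - \frac{2 y}{7} - \frac{2 y^{2}}{7}$)
$f{\left(d,T \right)} = - \frac{48}{7} - 4 T$ ($f{\left(d,T \right)} = - 4 \left(T - \left(4 - \frac{8}{7} - \frac{2 \cdot 4^{2}}{7}\right)\right) = - 4 \left(T - \left(4 - \frac{8}{7} - \frac{32}{7}\right)\right) = - 4 \left(T - - \frac{12}{7}\right) = - 4 \left(T + \frac{12}{7}\right) = - 4 \left(\frac{12}{7} + T\right) = - \frac{48}{7} - 4 T$)
$\left(-206 + f{\left(\left(-10 - 1\right) \left(-6 - 1\right),-15 \right)}\right)^{2} = \left(-206 - - \frac{372}{7}\right)^{2} = \left(-206 + \left(- \frac{48}{7} + 60\right)\right)^{2} = \left(-206 + \frac{372}{7}\right)^{2} = \left(- \frac{1070}{7}\right)^{2} = \frac{1144900}{49}$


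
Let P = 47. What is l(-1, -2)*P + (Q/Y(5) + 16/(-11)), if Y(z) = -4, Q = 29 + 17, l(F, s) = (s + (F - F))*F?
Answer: 1783/22 ≈ 81.045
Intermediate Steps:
l(F, s) = F*s (l(F, s) = (s + 0)*F = s*F = F*s)
Q = 46
l(-1, -2)*P + (Q/Y(5) + 16/(-11)) = -1*(-2)*47 + (46/(-4) + 16/(-11)) = 2*47 + (46*(-¼) + 16*(-1/11)) = 94 + (-23/2 - 16/11) = 94 - 285/22 = 1783/22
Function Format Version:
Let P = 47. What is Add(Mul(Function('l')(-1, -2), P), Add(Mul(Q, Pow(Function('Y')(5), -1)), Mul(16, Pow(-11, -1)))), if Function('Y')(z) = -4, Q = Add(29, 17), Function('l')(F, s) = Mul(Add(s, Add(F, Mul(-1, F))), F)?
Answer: Rational(1783, 22) ≈ 81.045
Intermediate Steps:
Function('l')(F, s) = Mul(F, s) (Function('l')(F, s) = Mul(Add(s, 0), F) = Mul(s, F) = Mul(F, s))
Q = 46
Add(Mul(Function('l')(-1, -2), P), Add(Mul(Q, Pow(Function('Y')(5), -1)), Mul(16, Pow(-11, -1)))) = Add(Mul(Mul(-1, -2), 47), Add(Mul(46, Pow(-4, -1)), Mul(16, Pow(-11, -1)))) = Add(Mul(2, 47), Add(Mul(46, Rational(-1, 4)), Mul(16, Rational(-1, 11)))) = Add(94, Add(Rational(-23, 2), Rational(-16, 11))) = Add(94, Rational(-285, 22)) = Rational(1783, 22)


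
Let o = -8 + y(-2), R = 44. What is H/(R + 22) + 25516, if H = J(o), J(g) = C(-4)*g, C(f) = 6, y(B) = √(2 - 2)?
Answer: 280668/11 ≈ 25515.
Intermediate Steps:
y(B) = 0 (y(B) = √0 = 0)
o = -8 (o = -8 + 0 = -8)
J(g) = 6*g
H = -48 (H = 6*(-8) = -48)
H/(R + 22) + 25516 = -48/(44 + 22) + 25516 = -48/66 + 25516 = (1/66)*(-48) + 25516 = -8/11 + 25516 = 280668/11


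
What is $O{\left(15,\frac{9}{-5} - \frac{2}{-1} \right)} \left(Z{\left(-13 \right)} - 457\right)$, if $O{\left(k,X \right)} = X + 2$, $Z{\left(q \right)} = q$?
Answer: $-1034$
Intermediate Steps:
$O{\left(k,X \right)} = 2 + X$
$O{\left(15,\frac{9}{-5} - \frac{2}{-1} \right)} \left(Z{\left(-13 \right)} - 457\right) = \left(2 + \left(\frac{9}{-5} - \frac{2}{-1}\right)\right) \left(-13 - 457\right) = \left(2 + \left(9 \left(- \frac{1}{5}\right) - -2\right)\right) \left(-470\right) = \left(2 + \left(- \frac{9}{5} + 2\right)\right) \left(-470\right) = \left(2 + \frac{1}{5}\right) \left(-470\right) = \frac{11}{5} \left(-470\right) = -1034$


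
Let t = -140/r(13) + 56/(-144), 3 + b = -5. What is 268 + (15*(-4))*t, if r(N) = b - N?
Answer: -326/3 ≈ -108.67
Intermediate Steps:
b = -8 (b = -3 - 5 = -8)
r(N) = -8 - N
t = 113/18 (t = -140/(-8 - 1*13) + 56/(-144) = -140/(-8 - 13) + 56*(-1/144) = -140/(-21) - 7/18 = -140*(-1/21) - 7/18 = 20/3 - 7/18 = 113/18 ≈ 6.2778)
268 + (15*(-4))*t = 268 + (15*(-4))*(113/18) = 268 - 60*113/18 = 268 - 1130/3 = -326/3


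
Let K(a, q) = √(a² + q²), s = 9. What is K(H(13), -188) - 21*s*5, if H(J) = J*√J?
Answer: -945 + √37541 ≈ -751.25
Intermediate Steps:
H(J) = J^(3/2)
K(H(13), -188) - 21*s*5 = √((13^(3/2))² + (-188)²) - 21*9*5 = √((13*√13)² + 35344) - 189*5 = √(2197 + 35344) - 1*945 = √37541 - 945 = -945 + √37541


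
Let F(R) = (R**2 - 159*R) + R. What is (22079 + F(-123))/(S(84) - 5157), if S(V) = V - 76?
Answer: -56642/5149 ≈ -11.001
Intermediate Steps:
F(R) = R**2 - 158*R
S(V) = -76 + V
(22079 + F(-123))/(S(84) - 5157) = (22079 - 123*(-158 - 123))/((-76 + 84) - 5157) = (22079 - 123*(-281))/(8 - 5157) = (22079 + 34563)/(-5149) = 56642*(-1/5149) = -56642/5149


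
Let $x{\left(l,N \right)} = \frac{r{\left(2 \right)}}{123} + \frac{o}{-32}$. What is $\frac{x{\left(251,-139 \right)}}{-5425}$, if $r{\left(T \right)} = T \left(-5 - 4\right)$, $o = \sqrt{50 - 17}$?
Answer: $\frac{6}{222425} + \frac{\sqrt{33}}{173600} \approx 6.0066 \cdot 10^{-5}$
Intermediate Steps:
$o = \sqrt{33} \approx 5.7446$
$r{\left(T \right)} = - 9 T$ ($r{\left(T \right)} = T \left(-9\right) = - 9 T$)
$x{\left(l,N \right)} = - \frac{6}{41} - \frac{\sqrt{33}}{32}$ ($x{\left(l,N \right)} = \frac{\left(-9\right) 2}{123} + \frac{\sqrt{33}}{-32} = \left(-18\right) \frac{1}{123} + \sqrt{33} \left(- \frac{1}{32}\right) = - \frac{6}{41} - \frac{\sqrt{33}}{32}$)
$\frac{x{\left(251,-139 \right)}}{-5425} = \frac{- \frac{6}{41} - \frac{\sqrt{33}}{32}}{-5425} = \left(- \frac{6}{41} - \frac{\sqrt{33}}{32}\right) \left(- \frac{1}{5425}\right) = \frac{6}{222425} + \frac{\sqrt{33}}{173600}$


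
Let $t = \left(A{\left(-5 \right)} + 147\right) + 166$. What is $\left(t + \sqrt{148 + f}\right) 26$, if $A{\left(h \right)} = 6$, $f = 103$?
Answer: $8294 + 26 \sqrt{251} \approx 8705.9$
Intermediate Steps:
$t = 319$ ($t = \left(6 + 147\right) + 166 = 153 + 166 = 319$)
$\left(t + \sqrt{148 + f}\right) 26 = \left(319 + \sqrt{148 + 103}\right) 26 = \left(319 + \sqrt{251}\right) 26 = 8294 + 26 \sqrt{251}$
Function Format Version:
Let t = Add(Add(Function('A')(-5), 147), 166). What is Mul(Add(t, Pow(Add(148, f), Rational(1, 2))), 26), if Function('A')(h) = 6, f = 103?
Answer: Add(8294, Mul(26, Pow(251, Rational(1, 2)))) ≈ 8705.9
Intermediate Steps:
t = 319 (t = Add(Add(6, 147), 166) = Add(153, 166) = 319)
Mul(Add(t, Pow(Add(148, f), Rational(1, 2))), 26) = Mul(Add(319, Pow(Add(148, 103), Rational(1, 2))), 26) = Mul(Add(319, Pow(251, Rational(1, 2))), 26) = Add(8294, Mul(26, Pow(251, Rational(1, 2))))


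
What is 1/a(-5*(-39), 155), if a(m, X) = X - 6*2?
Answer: 1/143 ≈ 0.0069930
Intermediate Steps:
a(m, X) = -12 + X (a(m, X) = X - 12 = -12 + X)
1/a(-5*(-39), 155) = 1/(-12 + 155) = 1/143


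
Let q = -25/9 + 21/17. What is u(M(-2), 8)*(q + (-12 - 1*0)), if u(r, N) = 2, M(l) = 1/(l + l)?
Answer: -4144/153 ≈ -27.085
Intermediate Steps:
M(l) = 1/(2*l)
q = -236/153 (q = -25*⅑ + 21*(1/17) = -25/9 + 21/17 = -236/153 ≈ -1.5425)
u(M(-2), 8)*(q + (-12 - 1*0)) = 2*(-236/153 + (-12 - 1*0)) = 2*(-236/153 + (-12 + 0)) = 2*(-236/153 - 12) = 2*(-2072/153) = -4144/153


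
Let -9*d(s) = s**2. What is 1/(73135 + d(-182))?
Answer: 9/625091 ≈ 1.4398e-5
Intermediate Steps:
d(s) = -s**2/9
1/(73135 + d(-182)) = 1/(73135 - 1/9*(-182)**2) = 1/(73135 - 1/9*33124) = 1/(73135 - 33124/9) = 1/(625091/9) = 9/625091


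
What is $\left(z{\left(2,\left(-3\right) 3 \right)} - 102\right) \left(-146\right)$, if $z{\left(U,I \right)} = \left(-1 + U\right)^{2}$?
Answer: $14746$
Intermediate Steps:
$\left(z{\left(2,\left(-3\right) 3 \right)} - 102\right) \left(-146\right) = \left(\left(-1 + 2\right)^{2} - 102\right) \left(-146\right) = \left(1^{2} - 102\right) \left(-146\right) = \left(1 - 102\right) \left(-146\right) = \left(-101\right) \left(-146\right) = 14746$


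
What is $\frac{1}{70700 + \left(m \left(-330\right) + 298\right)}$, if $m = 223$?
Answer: $- \frac{1}{2592} \approx -0.0003858$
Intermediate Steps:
$\frac{1}{70700 + \left(m \left(-330\right) + 298\right)} = \frac{1}{70700 + \left(223 \left(-330\right) + 298\right)} = \frac{1}{70700 + \left(-73590 + 298\right)} = \frac{1}{70700 - 73292} = \frac{1}{-2592} = - \frac{1}{2592}$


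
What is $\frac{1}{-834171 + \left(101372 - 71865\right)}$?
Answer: $- \frac{1}{804664} \approx -1.2428 \cdot 10^{-6}$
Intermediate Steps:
$\frac{1}{-834171 + \left(101372 - 71865\right)} = \frac{1}{-834171 + 29507} = \frac{1}{-804664} = - \frac{1}{804664}$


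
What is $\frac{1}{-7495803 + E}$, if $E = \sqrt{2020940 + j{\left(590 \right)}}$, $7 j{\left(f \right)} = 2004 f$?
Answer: $- \frac{52470621}{393309422974723} - \frac{2 \sqrt{26825645}}{393309422974723} \approx -1.3343 \cdot 10^{-7}$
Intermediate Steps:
$j{\left(f \right)} = \frac{2004 f}{7}$
$E = \frac{2 \sqrt{26825645}}{7}$ ($E = \sqrt{2020940 + \frac{2004}{7} \cdot 590} = \sqrt{2020940 + \frac{1182360}{7}} = \sqrt{\frac{15328940}{7}} = \frac{2 \sqrt{26825645}}{7} \approx 1479.8$)
$\frac{1}{-7495803 + E} = \frac{1}{-7495803 + \frac{2 \sqrt{26825645}}{7}}$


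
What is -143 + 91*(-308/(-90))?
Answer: 7579/45 ≈ 168.42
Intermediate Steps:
-143 + 91*(-308/(-90)) = -143 + 91*(-308*(-1/90)) = -143 + 91*(154/45) = -143 + 14014/45 = 7579/45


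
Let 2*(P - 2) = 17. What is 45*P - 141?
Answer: 663/2 ≈ 331.50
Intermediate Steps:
P = 21/2 (P = 2 + (½)*17 = 2 + 17/2 = 21/2 ≈ 10.500)
45*P - 141 = 45*(21/2) - 141 = 945/2 - 141 = 663/2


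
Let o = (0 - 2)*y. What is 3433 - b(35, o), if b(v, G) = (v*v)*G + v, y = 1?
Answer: 5848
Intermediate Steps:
o = -2 (o = (0 - 2)*1 = -2*1 = -2)
b(v, G) = v + G*v**2 (b(v, G) = v**2*G + v = G*v**2 + v = v + G*v**2)
3433 - b(35, o) = 3433 - 35*(1 - 2*35) = 3433 - 35*(1 - 70) = 3433 - 35*(-69) = 3433 - 1*(-2415) = 3433 + 2415 = 5848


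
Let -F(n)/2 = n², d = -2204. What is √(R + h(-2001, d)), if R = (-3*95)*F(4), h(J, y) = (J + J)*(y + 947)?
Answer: √5039634 ≈ 2244.9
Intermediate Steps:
F(n) = -2*n²
h(J, y) = 2*J*(947 + y) (h(J, y) = (2*J)*(947 + y) = 2*J*(947 + y))
R = 9120 (R = (-3*95)*(-2*4²) = -(-570)*16 = -285*(-32) = 9120)
√(R + h(-2001, d)) = √(9120 + 2*(-2001)*(947 - 2204)) = √(9120 + 2*(-2001)*(-1257)) = √(9120 + 5030514) = √5039634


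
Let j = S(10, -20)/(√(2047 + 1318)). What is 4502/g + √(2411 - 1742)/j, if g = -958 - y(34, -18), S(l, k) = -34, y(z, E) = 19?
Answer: -4502/977 - √2251185/34 ≈ -48.737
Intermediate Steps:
g = -977 (g = -958 - 1*19 = -958 - 19 = -977)
j = -34*√3365/3365 (j = -34/√(2047 + 1318) = -34*√3365/3365 ≈ -0.58612)
4502/g + √(2411 - 1742)/j = 4502/(-977) + √(2411 - 1742)/((-34*√3365/3365)) = 4502*(-1/977) + √669*(-√3365/34) = -4502/977 - √2251185/34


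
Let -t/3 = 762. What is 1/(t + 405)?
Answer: -1/1881 ≈ -0.00053163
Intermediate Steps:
t = -2286 (t = -3*762 = -2286)
1/(t + 405) = 1/(-2286 + 405) = 1/(-1881) = -1/1881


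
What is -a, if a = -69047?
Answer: 69047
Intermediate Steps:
-a = -1*(-69047) = 69047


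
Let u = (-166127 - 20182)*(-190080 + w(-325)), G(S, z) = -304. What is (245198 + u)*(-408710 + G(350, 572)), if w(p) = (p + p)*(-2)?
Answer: -14385700614377052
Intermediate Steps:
w(p) = -4*p (w(p) = (2*p)*(-2) = -4*p)
u = 35171413020 (u = (-166127 - 20182)*(-190080 - 4*(-325)) = -186309*(-190080 + 1300) = -186309*(-188780) = 35171413020)
(245198 + u)*(-408710 + G(350, 572)) = (245198 + 35171413020)*(-408710 - 304) = 35171658218*(-409014) = -14385700614377052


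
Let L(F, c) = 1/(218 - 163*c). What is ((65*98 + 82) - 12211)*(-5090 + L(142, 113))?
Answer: 533531561069/18201 ≈ 2.9313e+7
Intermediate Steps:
((65*98 + 82) - 12211)*(-5090 + L(142, 113)) = ((65*98 + 82) - 12211)*(-5090 - 1/(-218 + 163*113)) = ((6370 + 82) - 12211)*(-5090 - 1/(-218 + 18419)) = (6452 - 12211)*(-5090 - 1/18201) = -5759*(-5090 - 1*1/18201) = -5759*(-5090 - 1/18201) = -5759*(-92643091/18201) = 533531561069/18201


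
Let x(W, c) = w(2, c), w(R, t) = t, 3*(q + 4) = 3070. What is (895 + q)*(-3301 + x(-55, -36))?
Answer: -19164391/3 ≈ -6.3881e+6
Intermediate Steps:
q = 3058/3 (q = -4 + (1/3)*3070 = -4 + 3070/3 = 3058/3 ≈ 1019.3)
x(W, c) = c
(895 + q)*(-3301 + x(-55, -36)) = (895 + 3058/3)*(-3301 - 36) = (5743/3)*(-3337) = -19164391/3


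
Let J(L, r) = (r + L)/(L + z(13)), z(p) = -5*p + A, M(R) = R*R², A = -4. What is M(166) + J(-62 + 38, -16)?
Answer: 425409568/93 ≈ 4.5743e+6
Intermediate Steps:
M(R) = R³
z(p) = -4 - 5*p (z(p) = -5*p - 4 = -4 - 5*p)
J(L, r) = (L + r)/(-69 + L) (J(L, r) = (r + L)/(L + (-4 - 5*13)) = (L + r)/(L + (-4 - 65)) = (L + r)/(L - 69) = (L + r)/(-69 + L))
M(166) + J(-62 + 38, -16) = 166³ + ((-62 + 38) - 16)/(-69 + (-62 + 38)) = 4574296 + (-24 - 16)/(-69 - 24) = 4574296 - 40/(-93) = 4574296 - 1/93*(-40) = 4574296 + 40/93 = 425409568/93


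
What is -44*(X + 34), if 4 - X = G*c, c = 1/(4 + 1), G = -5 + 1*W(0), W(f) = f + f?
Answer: -1716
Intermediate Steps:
W(f) = 2*f
G = -5 (G = -5 + 1*(2*0) = -5 + 1*0 = -5 + 0 = -5)
c = 1/5 ≈ 0.20000
X = 5 (X = 4 - (-5)/5 = 4 - 1*(-1) = 4 + 1 = 5)
-44*(X + 34) = -44*(5 + 34) = -44*39 = -1716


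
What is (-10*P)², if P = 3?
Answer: 900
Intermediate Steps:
(-10*P)² = (-10*3)² = (-30)² = 900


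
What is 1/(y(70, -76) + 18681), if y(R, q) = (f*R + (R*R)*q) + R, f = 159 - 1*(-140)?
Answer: -1/332719 ≈ -3.0055e-6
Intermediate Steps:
f = 299 (f = 159 + 140 = 299)
y(R, q) = 300*R + q*R² (y(R, q) = (299*R + (R*R)*q) + R = (299*R + R²*q) + R = (299*R + q*R²) + R = 300*R + q*R²)
1/(y(70, -76) + 18681) = 1/(70*(300 + 70*(-76)) + 18681) = 1/(70*(300 - 5320) + 18681) = 1/(70*(-5020) + 18681) = 1/(-351400 + 18681) = 1/(-332719) = -1/332719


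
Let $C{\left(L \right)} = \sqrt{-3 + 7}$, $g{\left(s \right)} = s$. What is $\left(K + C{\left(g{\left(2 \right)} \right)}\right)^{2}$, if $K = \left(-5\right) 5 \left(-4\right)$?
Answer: $10404$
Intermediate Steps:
$C{\left(L \right)} = 2$ ($C{\left(L \right)} = \sqrt{4} = 2$)
$K = 100$ ($K = \left(-25\right) \left(-4\right) = 100$)
$\left(K + C{\left(g{\left(2 \right)} \right)}\right)^{2} = \left(100 + 2\right)^{2} = 102^{2} = 10404$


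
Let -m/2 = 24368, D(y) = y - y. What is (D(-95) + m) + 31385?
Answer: -17351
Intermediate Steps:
D(y) = 0
m = -48736 (m = -2*24368 = -48736)
(D(-95) + m) + 31385 = (0 - 48736) + 31385 = -48736 + 31385 = -17351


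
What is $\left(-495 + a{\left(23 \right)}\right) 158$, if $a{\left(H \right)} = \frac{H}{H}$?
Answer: $-78052$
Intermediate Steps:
$a{\left(H \right)} = 1$
$\left(-495 + a{\left(23 \right)}\right) 158 = \left(-495 + 1\right) 158 = \left(-494\right) 158 = -78052$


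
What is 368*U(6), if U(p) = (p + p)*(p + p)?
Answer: 52992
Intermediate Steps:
U(p) = 4*p**2 (U(p) = (2*p)*(2*p) = 4*p**2)
368*U(6) = 368*(4*6**2) = 368*(4*36) = 368*144 = 52992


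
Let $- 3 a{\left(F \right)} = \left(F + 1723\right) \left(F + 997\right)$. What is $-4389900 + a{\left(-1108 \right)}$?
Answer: $-4367145$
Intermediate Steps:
$a{\left(F \right)} = - \frac{\left(997 + F\right) \left(1723 + F\right)}{3}$ ($a{\left(F \right)} = - \frac{\left(F + 1723\right) \left(F + 997\right)}{3} = - \frac{\left(1723 + F\right) \left(997 + F\right)}{3} = - \frac{\left(997 + F\right) \left(1723 + F\right)}{3}$)
$-4389900 + a{\left(-1108 \right)} = -4389900 - \left(- \frac{1295929}{3} + \frac{1227664}{3}\right) = -4389900 - -22755 = -4389900 + 22755 = -4367145$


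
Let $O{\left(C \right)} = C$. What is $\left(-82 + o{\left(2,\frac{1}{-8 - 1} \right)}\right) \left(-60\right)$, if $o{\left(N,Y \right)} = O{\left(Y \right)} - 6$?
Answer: $\frac{15860}{3} \approx 5286.7$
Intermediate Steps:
$o{\left(N,Y \right)} = -6 + Y$ ($o{\left(N,Y \right)} = Y - 6 = -6 + Y$)
$\left(-82 + o{\left(2,\frac{1}{-8 - 1} \right)}\right) \left(-60\right) = \left(-82 - \left(6 - \frac{1}{-8 - 1}\right)\right) \left(-60\right) = \left(-82 - \left(6 - \frac{1}{-9}\right)\right) \left(-60\right) = \left(-82 - \frac{55}{9}\right) \left(-60\right) = \left(- \frac{793}{9}\right) \left(-60\right) = \frac{15860}{3}$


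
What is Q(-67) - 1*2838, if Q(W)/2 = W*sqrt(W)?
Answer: -2838 - 134*I*sqrt(67) ≈ -2838.0 - 1096.8*I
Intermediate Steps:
Q(W) = 2*W**(3/2) (Q(W) = 2*(W*sqrt(W)) = 2*W**(3/2))
Q(-67) - 1*2838 = 2*(-67)**(3/2) - 1*2838 = 2*(-67*I*sqrt(67)) - 2838 = -134*I*sqrt(67) - 2838 = -2838 - 134*I*sqrt(67)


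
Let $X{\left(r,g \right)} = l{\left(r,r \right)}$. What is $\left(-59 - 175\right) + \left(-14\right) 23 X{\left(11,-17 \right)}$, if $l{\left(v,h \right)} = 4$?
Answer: $-1522$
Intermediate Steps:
$X{\left(r,g \right)} = 4$
$\left(-59 - 175\right) + \left(-14\right) 23 X{\left(11,-17 \right)} = \left(-59 - 175\right) + \left(-14\right) 23 \cdot 4 = -234 - 1288 = -1522$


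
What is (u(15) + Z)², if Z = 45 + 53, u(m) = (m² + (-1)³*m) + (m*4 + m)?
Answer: 146689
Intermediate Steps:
u(m) = m² + 4*m (u(m) = (m² - m) + (4*m + m) = (m² - m) + 5*m = m² + 4*m)
Z = 98
(u(15) + Z)² = (15*(4 + 15) + 98)² = (15*19 + 98)² = (285 + 98)² = 383² = 146689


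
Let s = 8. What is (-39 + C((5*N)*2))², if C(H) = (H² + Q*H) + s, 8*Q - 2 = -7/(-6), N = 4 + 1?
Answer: 3567792361/576 ≈ 6.1941e+6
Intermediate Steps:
N = 5
Q = 19/48 (Q = ¼ + (-7/(-6))/8 = ¼ + (-7*(-⅙))/8 = ¼ + (⅛)*(7/6) = ¼ + 7/48 = 19/48 ≈ 0.39583)
C(H) = 8 + H² + 19*H/48 (C(H) = (H² + 19*H/48) + 8 = 8 + H² + 19*H/48)
(-39 + C((5*N)*2))² = (-39 + (8 + ((5*5)*2)² + 19*((5*5)*2)/48))² = (-39 + (8 + (25*2)² + 19*(25*2)/48))² = (-39 + (8 + 50² + (19/48)*50))² = (-39 + (8 + 2500 + 475/24))² = (-39 + 60667/24)² = (59731/24)² = 3567792361/576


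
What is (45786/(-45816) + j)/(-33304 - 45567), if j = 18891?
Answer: -144244045/602258956 ≈ -0.23951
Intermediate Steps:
(45786/(-45816) + j)/(-33304 - 45567) = (45786/(-45816) + 18891)/(-33304 - 45567) = (45786*(-1/45816) + 18891)/(-78871) = (-7631/7636 + 18891)*(-1/78871) = (144244045/7636)*(-1/78871) = -144244045/602258956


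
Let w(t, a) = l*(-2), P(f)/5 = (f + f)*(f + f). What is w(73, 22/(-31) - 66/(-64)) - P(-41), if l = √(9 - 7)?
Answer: -33620 - 2*√2 ≈ -33623.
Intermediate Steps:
l = √2 ≈ 1.4142
P(f) = 20*f² (P(f) = 5*((f + f)*(f + f)) = 5*((2*f)*(2*f)) = 5*(4*f²) = 20*f²)
w(t, a) = -2*√2 (w(t, a) = √2*(-2) = -2*√2)
w(73, 22/(-31) - 66/(-64)) - P(-41) = -2*√2 - 20*(-41)² = -2*√2 - 20*1681 = -2*√2 - 1*33620 = -2*√2 - 33620 = -33620 - 2*√2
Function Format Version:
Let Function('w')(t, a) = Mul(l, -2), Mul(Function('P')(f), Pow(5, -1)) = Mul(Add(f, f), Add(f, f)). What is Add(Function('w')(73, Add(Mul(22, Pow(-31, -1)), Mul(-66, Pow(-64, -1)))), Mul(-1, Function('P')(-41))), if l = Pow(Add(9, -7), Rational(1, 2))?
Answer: Add(-33620, Mul(-2, Pow(2, Rational(1, 2)))) ≈ -33623.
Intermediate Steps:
l = Pow(2, Rational(1, 2)) ≈ 1.4142
Function('P')(f) = Mul(20, Pow(f, 2)) (Function('P')(f) = Mul(5, Mul(Add(f, f), Add(f, f))) = Mul(5, Mul(Mul(2, f), Mul(2, f))) = Mul(5, Mul(4, Pow(f, 2))) = Mul(20, Pow(f, 2)))
Function('w')(t, a) = Mul(-2, Pow(2, Rational(1, 2))) (Function('w')(t, a) = Mul(Pow(2, Rational(1, 2)), -2) = Mul(-2, Pow(2, Rational(1, 2))))
Add(Function('w')(73, Add(Mul(22, Pow(-31, -1)), Mul(-66, Pow(-64, -1)))), Mul(-1, Function('P')(-41))) = Add(Mul(-2, Pow(2, Rational(1, 2))), Mul(-1, Mul(20, Pow(-41, 2)))) = Add(Mul(-2, Pow(2, Rational(1, 2))), Mul(-1, Mul(20, 1681))) = Add(Mul(-2, Pow(2, Rational(1, 2))), Mul(-1, 33620)) = Add(Mul(-2, Pow(2, Rational(1, 2))), -33620) = Add(-33620, Mul(-2, Pow(2, Rational(1, 2))))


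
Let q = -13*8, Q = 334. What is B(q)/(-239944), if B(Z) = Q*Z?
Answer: 4342/29993 ≈ 0.14477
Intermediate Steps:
q = -104
B(Z) = 334*Z
B(q)/(-239944) = (334*(-104))/(-239944) = -34736*(-1/239944) = 4342/29993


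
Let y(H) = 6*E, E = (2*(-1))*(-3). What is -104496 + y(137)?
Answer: -104460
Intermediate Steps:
E = 6 (E = -2*(-3) = 6)
y(H) = 36 (y(H) = 6*6 = 36)
-104496 + y(137) = -104496 + 36 = -104460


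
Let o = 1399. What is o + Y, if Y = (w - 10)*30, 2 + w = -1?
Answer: 1009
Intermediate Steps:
w = -3 (w = -2 - 1 = -3)
Y = -390 (Y = (-3 - 10)*30 = -13*30 = -390)
o + Y = 1399 - 390 = 1009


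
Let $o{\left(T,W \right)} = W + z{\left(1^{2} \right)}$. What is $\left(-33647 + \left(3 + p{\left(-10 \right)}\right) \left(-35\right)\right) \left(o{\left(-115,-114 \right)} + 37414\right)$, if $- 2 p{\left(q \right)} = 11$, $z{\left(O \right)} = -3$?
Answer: $- \frac{2503337343}{2} \approx -1.2517 \cdot 10^{9}$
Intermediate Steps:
$o{\left(T,W \right)} = -3 + W$ ($o{\left(T,W \right)} = W - 3 = -3 + W$)
$p{\left(q \right)} = - \frac{11}{2}$ ($p{\left(q \right)} = \left(- \frac{1}{2}\right) 11 = - \frac{11}{2}$)
$\left(-33647 + \left(3 + p{\left(-10 \right)}\right) \left(-35\right)\right) \left(o{\left(-115,-114 \right)} + 37414\right) = \left(-33647 + \left(3 - \frac{11}{2}\right) \left(-35\right)\right) \left(\left(-3 - 114\right) + 37414\right) = \left(-33647 - - \frac{175}{2}\right) \left(-117 + 37414\right) = \left(-33647 + \frac{175}{2}\right) 37297 = \left(- \frac{67119}{2}\right) 37297 = - \frac{2503337343}{2}$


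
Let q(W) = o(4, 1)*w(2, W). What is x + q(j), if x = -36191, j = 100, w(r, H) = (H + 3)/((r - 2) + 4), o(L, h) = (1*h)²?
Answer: -144661/4 ≈ -36165.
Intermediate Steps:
o(L, h) = h²
w(r, H) = (3 + H)/(2 + r) (w(r, H) = (3 + H)/((-2 + r) + 4) = (3 + H)/(2 + r))
q(W) = ¾ + W/4 (q(W) = 1²*((3 + W)/(2 + 2)) = 1*((3 + W)/4) = 1*(¾ + W/4) = ¾ + W/4)
x + q(j) = -36191 + (¾ + (¼)*100) = -36191 + (¾ + 25) = -36191 + 103/4 = -144661/4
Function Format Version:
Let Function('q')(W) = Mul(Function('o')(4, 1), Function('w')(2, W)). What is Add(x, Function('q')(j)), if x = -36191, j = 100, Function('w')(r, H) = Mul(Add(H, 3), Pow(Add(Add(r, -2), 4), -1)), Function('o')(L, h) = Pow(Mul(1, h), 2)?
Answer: Rational(-144661, 4) ≈ -36165.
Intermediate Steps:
Function('o')(L, h) = Pow(h, 2)
Function('w')(r, H) = Mul(Pow(Add(2, r), -1), Add(3, H)) (Function('w')(r, H) = Mul(Add(3, H), Pow(Add(Add(-2, r), 4), -1)) = Mul(Add(3, H), Pow(Add(2, r), -1)) = Mul(Pow(Add(2, r), -1), Add(3, H)))
Function('q')(W) = Add(Rational(3, 4), Mul(Rational(1, 4), W)) (Function('q')(W) = Mul(Pow(1, 2), Mul(Pow(Add(2, 2), -1), Add(3, W))) = Mul(1, Mul(Pow(4, -1), Add(3, W))) = Mul(1, Mul(Rational(1, 4), Add(3, W))) = Mul(1, Add(Rational(3, 4), Mul(Rational(1, 4), W))) = Add(Rational(3, 4), Mul(Rational(1, 4), W)))
Add(x, Function('q')(j)) = Add(-36191, Add(Rational(3, 4), Mul(Rational(1, 4), 100))) = Add(-36191, Add(Rational(3, 4), 25)) = Add(-36191, Rational(103, 4)) = Rational(-144661, 4)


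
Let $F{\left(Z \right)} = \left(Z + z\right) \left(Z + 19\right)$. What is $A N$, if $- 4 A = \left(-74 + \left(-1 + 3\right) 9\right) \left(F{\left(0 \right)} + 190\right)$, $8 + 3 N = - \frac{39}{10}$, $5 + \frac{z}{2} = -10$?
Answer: $\frac{63308}{3} \approx 21103.0$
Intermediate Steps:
$z = -30$ ($z = -10 + 2 \left(-10\right) = -10 - 20 = -30$)
$N = - \frac{119}{30}$ ($N = - \frac{8}{3} + \frac{\left(-39\right) \frac{1}{10}}{3} = - \frac{8}{3} + \frac{1}{3} \left(- \frac{39}{10}\right) = - \frac{8}{3} - \frac{13}{10} = - \frac{119}{30} \approx -3.9667$)
$F{\left(Z \right)} = \left(-30 + Z\right) \left(19 + Z\right)$ ($F{\left(Z \right)} = \left(Z - 30\right) \left(Z + 19\right) = \left(-30 + Z\right) \left(19 + Z\right)$)
$A = -5320$ ($A = - \frac{\left(-74 + \left(-1 + 3\right) 9\right) \left(\left(-570 + 0^{2} - 0\right) + 190\right)}{4} = - \frac{\left(-74 + 2 \cdot 9\right) \left(\left(-570 + 0 + 0\right) + 190\right)}{4} = - \frac{\left(-74 + 18\right) \left(-570 + 190\right)}{4} = - \frac{\left(-56\right) \left(-380\right)}{4} = \left(- \frac{1}{4}\right) 21280 = -5320$)
$A N = \left(-5320\right) \left(- \frac{119}{30}\right) = \frac{63308}{3}$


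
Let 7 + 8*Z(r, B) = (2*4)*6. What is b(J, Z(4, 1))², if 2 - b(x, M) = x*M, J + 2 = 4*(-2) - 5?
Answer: 398161/64 ≈ 6221.3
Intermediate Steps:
Z(r, B) = 41/8 (Z(r, B) = -7/8 + ((2*4)*6)/8 = -7/8 + (8*6)/8 = -7/8 + (⅛)*48 = -7/8 + 6 = 41/8)
J = -15 (J = -2 + (4*(-2) - 5) = -2 + (-8 - 5) = -2 - 13 = -15)
b(x, M) = 2 - M*x (b(x, M) = 2 - x*M = 2 - M*x)
b(J, Z(4, 1))² = (2 - 1*41/8*(-15))² = (2 + 615/8)² = (631/8)² = 398161/64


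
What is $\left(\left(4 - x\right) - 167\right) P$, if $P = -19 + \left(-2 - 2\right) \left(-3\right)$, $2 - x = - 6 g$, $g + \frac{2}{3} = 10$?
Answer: $1547$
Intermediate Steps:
$g = \frac{28}{3}$ ($g = - \frac{2}{3} + 10 = \frac{28}{3} \approx 9.3333$)
$x = 58$ ($x = 2 - \left(-6\right) \frac{28}{3} = 2 - -56 = 2 + 56 = 58$)
$P = -7$ ($P = -19 - -12 = -19 + 12 = -7$)
$\left(\left(4 - x\right) - 167\right) P = \left(\left(4 - 58\right) - 167\right) \left(-7\right) = \left(-54 - 167\right) \left(-7\right) = \left(-221\right) \left(-7\right) = 1547$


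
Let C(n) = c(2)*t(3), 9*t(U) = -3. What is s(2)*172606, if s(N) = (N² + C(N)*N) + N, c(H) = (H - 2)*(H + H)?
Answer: 1035636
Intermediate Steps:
t(U) = -⅓ (t(U) = (⅑)*(-3) = -⅓)
c(H) = 2*H*(-2 + H) (c(H) = (-2 + H)*(2*H) = 2*H*(-2 + H))
C(n) = 0 (C(n) = (2*2*(-2 + 2))*(-⅓) = (2*2*0)*(-⅓) = 0*(-⅓) = 0)
s(N) = N + N² (s(N) = (N² + 0*N) + N = (N² + 0) + N = N² + N = N + N²)
s(2)*172606 = (2*(1 + 2))*172606 = (2*3)*172606 = 6*172606 = 1035636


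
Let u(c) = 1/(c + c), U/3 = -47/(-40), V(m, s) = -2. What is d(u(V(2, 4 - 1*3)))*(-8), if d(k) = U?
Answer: -141/5 ≈ -28.200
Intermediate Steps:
U = 141/40 (U = 3*(-47/(-40)) = 3*(-47*(-1/40)) = 3*(47/40) = 141/40 ≈ 3.5250)
u(c) = 1/(2*c)
d(k) = 141/40
d(u(V(2, 4 - 1*3)))*(-8) = (141/40)*(-8) = -141/5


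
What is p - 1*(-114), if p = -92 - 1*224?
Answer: -202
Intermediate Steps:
p = -316 (p = -92 - 224 = -316)
p - 1*(-114) = -316 - 1*(-114) = -316 + 114 = -202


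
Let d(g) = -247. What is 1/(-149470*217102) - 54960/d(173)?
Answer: 1783464967262153/8015208277180 ≈ 222.51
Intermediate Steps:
1/(-149470*217102) - 54960/d(173) = 1/(-149470*217102) - 54960/(-247) = -1/149470*1/217102 - 54960*(-1/247) = -1/32450235940 + 54960/247 = 1783464967262153/8015208277180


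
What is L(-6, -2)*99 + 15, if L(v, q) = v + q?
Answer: -777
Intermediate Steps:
L(v, q) = q + v
L(-6, -2)*99 + 15 = (-2 - 6)*99 + 15 = -8*99 + 15 = -792 + 15 = -777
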